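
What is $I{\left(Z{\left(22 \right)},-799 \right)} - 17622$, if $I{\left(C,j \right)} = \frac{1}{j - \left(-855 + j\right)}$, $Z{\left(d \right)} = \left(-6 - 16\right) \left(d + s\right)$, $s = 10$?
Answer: $- \frac{15066809}{855} \approx -17622.0$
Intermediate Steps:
$Z{\left(d \right)} = -220 - 22 d$ ($Z{\left(d \right)} = \left(-6 - 16\right) \left(d + 10\right) = - 22 \left(10 + d\right) = -220 - 22 d$)
$I{\left(C,j \right)} = \frac{1}{855}$
$I{\left(Z{\left(22 \right)},-799 \right)} - 17622 = \frac{1}{855} - 17622 = - \frac{15066809}{855}$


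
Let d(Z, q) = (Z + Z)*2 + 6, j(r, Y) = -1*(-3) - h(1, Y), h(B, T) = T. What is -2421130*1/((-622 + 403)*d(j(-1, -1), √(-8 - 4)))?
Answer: 1210565/2409 ≈ 502.52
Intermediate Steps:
j(r, Y) = 3 - Y (j(r, Y) = -1*(-3) - Y = 3 - Y)
d(Z, q) = 6 + 4*Z (d(Z, q) = (2*Z)*2 + 6 = 4*Z + 6 = 6 + 4*Z)
-2421130*1/((-622 + 403)*d(j(-1, -1), √(-8 - 4))) = -2421130*1/((-622 + 403)*(6 + 4*(3 - 1*(-1)))) = -2421130*(-1/(219*(6 + 4*(3 + 1)))) = -2421130*(-1/(219*(6 + 4*4))) = -2421130*(-1/(219*(6 + 16))) = -2421130/(22*(-219)) = -2421130/(-4818) = -2421130*(-1/4818) = 1210565/2409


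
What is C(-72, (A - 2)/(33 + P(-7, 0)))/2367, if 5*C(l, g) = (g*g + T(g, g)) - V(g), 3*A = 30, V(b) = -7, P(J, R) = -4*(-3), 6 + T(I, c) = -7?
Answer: -12086/23965875 ≈ -0.00050430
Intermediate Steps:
T(I, c) = -13 (T(I, c) = -6 - 7 = -13)
P(J, R) = 12
A = 10 (A = (1/3)*30 = 10)
C(l, g) = -6/5 + g**2/5 (C(l, g) = ((g*g - 13) - 1*(-7))/5 = ((g**2 - 13) + 7)/5 = ((-13 + g**2) + 7)/5 = (-6 + g**2)/5 = -6/5 + g**2/5)
C(-72, (A - 2)/(33 + P(-7, 0)))/2367 = (-6/5 + ((10 - 2)/(33 + 12))**2/5)/2367 = (-6/5 + (8/45)**2/5)*(1/2367) = (-6/5 + (1/5)*(64/2025))*(1/2367) = (-6/5 + 64/10125)*(1/2367) = -12086/10125*1/2367 = -12086/23965875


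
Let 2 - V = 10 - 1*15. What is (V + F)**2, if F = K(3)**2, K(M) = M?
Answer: 256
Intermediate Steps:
F = 9 (F = 3**2 = 9)
V = 7 (V = 2 - (10 - 1*15) = 2 - (10 - 15) = 2 - 1*(-5) = 2 + 5 = 7)
(V + F)**2 = (7 + 9)**2 = 16**2 = 256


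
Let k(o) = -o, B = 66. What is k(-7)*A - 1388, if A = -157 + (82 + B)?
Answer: -1451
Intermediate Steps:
A = -9 (A = -157 + (82 + 66) = -157 + 148 = -9)
k(-7)*A - 1388 = -1*(-7)*(-9) - 1388 = 7*(-9) - 1388 = -63 - 1388 = -1451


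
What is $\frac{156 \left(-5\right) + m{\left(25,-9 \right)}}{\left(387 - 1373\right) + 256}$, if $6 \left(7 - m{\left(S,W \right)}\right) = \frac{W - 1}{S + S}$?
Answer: $\frac{23189}{21900} \approx 1.0589$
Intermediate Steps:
$m{\left(S,W \right)} = 7 - \frac{-1 + W}{12 S}$ ($m{\left(S,W \right)} = 7 - \frac{\left(W - 1\right) \frac{1}{S + S}}{6} = 7 - \frac{\left(-1 + W\right) \frac{1}{2 S}}{6} = 7 - \frac{\frac{1}{2} \frac{1}{S} \left(-1 + W\right)}{6} = 7 - \frac{-1 + W}{12 S}$)
$\frac{156 \left(-5\right) + m{\left(25,-9 \right)}}{\left(387 - 1373\right) + 256} = \frac{156 \left(-5\right) + \frac{1 - -9 + 84 \cdot 25}{12 \cdot 25}}{\left(387 - 1373\right) + 256} = \frac{-780 + \frac{1}{12} \cdot \frac{1}{25} \left(1 + 9 + 2100\right)}{-986 + 256} = \frac{-780 + \frac{1}{12} \cdot \frac{1}{25} \cdot 2110}{-730} = \left(-780 + \frac{211}{30}\right) \left(- \frac{1}{730}\right) = \left(- \frac{23189}{30}\right) \left(- \frac{1}{730}\right) = \frac{23189}{21900}$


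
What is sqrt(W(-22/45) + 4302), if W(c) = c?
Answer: 4*sqrt(60490)/15 ≈ 65.586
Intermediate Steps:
sqrt(W(-22/45) + 4302) = sqrt(-22/45 + 4302) = sqrt(193568/45) = 4*sqrt(60490)/15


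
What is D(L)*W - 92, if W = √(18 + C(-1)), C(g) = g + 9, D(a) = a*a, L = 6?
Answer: -92 + 36*√26 ≈ 91.565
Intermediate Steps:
D(a) = a²
C(g) = 9 + g
W = √26 (W = √(18 + (9 - 1)) = √(18 + 8) = √26 ≈ 5.0990)
D(L)*W - 92 = 6²*√26 - 92 = 36*√26 - 92 = -92 + 36*√26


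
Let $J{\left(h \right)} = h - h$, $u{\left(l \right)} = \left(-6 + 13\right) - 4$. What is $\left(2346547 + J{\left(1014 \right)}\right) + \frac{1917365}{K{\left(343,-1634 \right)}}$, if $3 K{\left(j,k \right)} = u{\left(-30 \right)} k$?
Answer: $\frac{3832340433}{1634} \approx 2.3454 \cdot 10^{6}$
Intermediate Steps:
$u{\left(l \right)} = 3$ ($u{\left(l \right)} = 7 - 4 = 3$)
$K{\left(j,k \right)} = k$ ($K{\left(j,k \right)} = \frac{3 k}{3} = k$)
$J{\left(h \right)} = 0$
$\left(2346547 + J{\left(1014 \right)}\right) + \frac{1917365}{K{\left(343,-1634 \right)}} = \left(2346547 + 0\right) + \frac{1917365}{-1634} = 2346547 + 1917365 \left(- \frac{1}{1634}\right) = 2346547 - \frac{1917365}{1634} = \frac{3832340433}{1634}$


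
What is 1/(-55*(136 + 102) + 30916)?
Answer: 1/17826 ≈ 5.6098e-5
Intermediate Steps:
1/(-55*(136 + 102) + 30916) = 1/(-55*238 + 30916) = 1/(-13090 + 30916) = 1/17826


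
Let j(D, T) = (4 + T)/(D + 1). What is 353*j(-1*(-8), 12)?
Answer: 5648/9 ≈ 627.56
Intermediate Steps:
j(D, T) = (4 + T)/(1 + D)
353*j(-1*(-8), 12) = 353*((4 + 12)/(1 - 1*(-8))) = 353*(16/(1 + 8)) = 353*(16/9) = 5648/9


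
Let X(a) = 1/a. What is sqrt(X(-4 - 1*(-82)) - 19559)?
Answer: I*sqrt(118996878)/78 ≈ 139.85*I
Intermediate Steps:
sqrt(X(-4 - 1*(-82)) - 19559) = sqrt(1/(-4 - 1*(-82)) - 19559) = sqrt(1/(-4 + 82) - 19559) = sqrt(1/78 - 19559) = sqrt(-1525601/78) = I*sqrt(118996878)/78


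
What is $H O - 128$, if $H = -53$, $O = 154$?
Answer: $-8290$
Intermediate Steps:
$H O - 128 = \left(-53\right) 154 - 128 = -8162 - 128 = -8290$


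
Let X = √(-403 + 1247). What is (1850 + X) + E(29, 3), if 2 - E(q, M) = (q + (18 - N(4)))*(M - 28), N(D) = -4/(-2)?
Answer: 2977 + 2*√211 ≈ 3006.1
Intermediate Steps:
N(D) = 2 (N(D) = -4*(-½) = 2)
X = 2*√211 (X = √844 = 2*√211 ≈ 29.052)
E(q, M) = 2 - (-28 + M)*(16 + q) (E(q, M) = 2 - (q + (18 - 1*2))*(M - 28) = 2 - (q + (18 - 2))*(-28 + M) = 2 - (q + 16)*(-28 + M) = 2 - (16 + q)*(-28 + M) = 2 - (-28 + M)*(16 + q))
(1850 + X) + E(29, 3) = (1850 + 2*√211) + (450 - 16*3 + 28*29 - 1*3*29) = (1850 + 2*√211) + (450 - 48 + 812 - 87) = (1850 + 2*√211) + 1127 = 2977 + 2*√211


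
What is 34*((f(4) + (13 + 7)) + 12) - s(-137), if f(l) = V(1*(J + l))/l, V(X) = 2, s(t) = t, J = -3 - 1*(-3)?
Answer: 1242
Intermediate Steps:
J = 0 (J = -3 + 3 = 0)
f(l) = 2/l
34*((f(4) + (13 + 7)) + 12) - s(-137) = 34*((2/4 + (13 + 7)) + 12) - 1*(-137) = 34*((2*(1/4) + 20) + 12) + 137 = 34*((1/2 + 20) + 12) + 137 = 34*(41/2 + 12) + 137 = 34*(65/2) + 137 = 1105 + 137 = 1242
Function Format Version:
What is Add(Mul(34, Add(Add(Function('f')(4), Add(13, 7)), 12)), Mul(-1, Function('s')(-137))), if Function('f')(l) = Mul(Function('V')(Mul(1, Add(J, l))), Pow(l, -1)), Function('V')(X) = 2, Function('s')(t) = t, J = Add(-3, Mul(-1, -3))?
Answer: 1242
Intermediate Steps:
J = 0 (J = Add(-3, 3) = 0)
Function('f')(l) = Mul(2, Pow(l, -1))
Add(Mul(34, Add(Add(Function('f')(4), Add(13, 7)), 12)), Mul(-1, Function('s')(-137))) = Add(Mul(34, Add(Add(Mul(2, Pow(4, -1)), Add(13, 7)), 12)), Mul(-1, -137)) = Add(Mul(34, Add(Add(Mul(2, Rational(1, 4)), 20), 12)), 137) = Add(Mul(34, Add(Add(Rational(1, 2), 20), 12)), 137) = Add(Mul(34, Add(Rational(41, 2), 12)), 137) = Add(Mul(34, Rational(65, 2)), 137) = Add(1105, 137) = 1242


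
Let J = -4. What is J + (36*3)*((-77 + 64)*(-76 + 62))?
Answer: 19652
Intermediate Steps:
J + (36*3)*((-77 + 64)*(-76 + 62)) = -4 + (36*3)*((-77 + 64)*(-76 + 62)) = -4 + 108*(-13*(-14)) = -4 + 108*182 = -4 + 19656 = 19652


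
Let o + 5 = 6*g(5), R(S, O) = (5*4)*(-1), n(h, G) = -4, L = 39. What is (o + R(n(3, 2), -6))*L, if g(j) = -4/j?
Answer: -5811/5 ≈ -1162.2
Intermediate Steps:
R(S, O) = -20 (R(S, O) = 20*(-1) = -20)
o = -49/5 (o = -5 + 6*(-4/5) = -5 + 6*(-4*⅕) = -5 + 6*(-⅘) = -5 - 24/5 = -49/5 ≈ -9.8000)
(o + R(n(3, 2), -6))*L = (-49/5 - 20)*39 = -149/5*39 = -5811/5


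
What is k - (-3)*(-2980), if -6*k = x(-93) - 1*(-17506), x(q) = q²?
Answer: -79795/6 ≈ -13299.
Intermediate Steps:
k = -26155/6 (k = -((-93)² - 1*(-17506))/6 = -(8649 + 17506)/6 = -⅙*26155 = -26155/6 ≈ -4359.2)
k - (-3)*(-2980) = -26155/6 - (-3)*(-2980) = -26155/6 - 1*8940 = -26155/6 - 8940 = -79795/6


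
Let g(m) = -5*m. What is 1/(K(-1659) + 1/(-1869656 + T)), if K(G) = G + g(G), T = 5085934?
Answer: 3216278/21343220809 ≈ 0.00015069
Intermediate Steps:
K(G) = -4*G (K(G) = G - 5*G = -4*G)
1/(K(-1659) + 1/(-1869656 + T)) = 1/(-4*(-1659) + 1/(-1869656 + 5085934)) = 1/(6636 + 1/3216278) = 1/(21343220809/3216278) = 3216278/21343220809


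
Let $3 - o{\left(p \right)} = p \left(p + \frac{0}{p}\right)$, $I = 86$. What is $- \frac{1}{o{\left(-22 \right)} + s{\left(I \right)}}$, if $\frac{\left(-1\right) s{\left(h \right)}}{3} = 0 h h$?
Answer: $\frac{1}{481} \approx 0.002079$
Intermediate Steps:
$s{\left(h \right)} = 0$ ($s{\left(h \right)} = - 3 \cdot 0 h h = - 3 \cdot 0 h = \left(-3\right) 0 = 0$)
$o{\left(p \right)} = 3 - p^{2}$ ($o{\left(p \right)} = 3 - p \left(p + \frac{0}{p}\right) = 3 - p \left(p + 0\right) = 3 - p p = 3 - p^{2}$)
$- \frac{1}{o{\left(-22 \right)} + s{\left(I \right)}} = - \frac{1}{\left(3 - \left(-22\right)^{2}\right) + 0} = - \frac{1}{\left(3 - 484\right) + 0} = - \frac{1}{-481 + 0} = - \frac{1}{-481} = \left(-1\right) \left(- \frac{1}{481}\right) = \frac{1}{481}$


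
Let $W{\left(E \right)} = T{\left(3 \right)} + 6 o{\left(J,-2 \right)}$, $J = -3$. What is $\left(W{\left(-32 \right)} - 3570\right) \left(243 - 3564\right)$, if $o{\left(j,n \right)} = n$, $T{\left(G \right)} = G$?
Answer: $11885859$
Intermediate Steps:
$W{\left(E \right)} = -9$ ($W{\left(E \right)} = 3 + 6 \left(-2\right) = 3 - 12 = -9$)
$\left(W{\left(-32 \right)} - 3570\right) \left(243 - 3564\right) = \left(-9 - 3570\right) \left(243 - 3564\right) = \left(-3579\right) \left(-3321\right) = 11885859$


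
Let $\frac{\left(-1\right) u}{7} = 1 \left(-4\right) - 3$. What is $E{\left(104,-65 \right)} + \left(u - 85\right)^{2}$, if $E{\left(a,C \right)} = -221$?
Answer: $1075$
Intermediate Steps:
$u = 49$ ($u = - 7 \left(1 \left(-4\right) - 3\right) = - 7 \left(-4 - 3\right) = \left(-7\right) \left(-7\right) = 49$)
$E{\left(104,-65 \right)} + \left(u - 85\right)^{2} = -221 + \left(49 - 85\right)^{2} = -221 + \left(-36\right)^{2} = -221 + 1296 = 1075$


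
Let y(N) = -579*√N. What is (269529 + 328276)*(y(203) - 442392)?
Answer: -264464149560 - 346129095*√203 ≈ -2.6940e+11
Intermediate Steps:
(269529 + 328276)*(y(203) - 442392) = (269529 + 328276)*(-579*√203 - 442392) = 597805*(-442392 - 579*√203) = -264464149560 - 346129095*√203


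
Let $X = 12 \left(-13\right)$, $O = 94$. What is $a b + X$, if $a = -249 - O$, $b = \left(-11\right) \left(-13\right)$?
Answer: $-49205$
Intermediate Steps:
$b = 143$
$a = -343$ ($a = -249 - 94 = -343$)
$X = -156$
$a b + X = \left(-343\right) 143 - 156 = -49049 - 156 = -49205$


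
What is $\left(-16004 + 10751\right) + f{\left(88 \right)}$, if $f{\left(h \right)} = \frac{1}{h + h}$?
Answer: $- \frac{924527}{176} \approx -5253.0$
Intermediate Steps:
$f{\left(h \right)} = \frac{1}{2 h}$
$\left(-16004 + 10751\right) + f{\left(88 \right)} = \left(-16004 + 10751\right) + \frac{1}{2 \cdot 88} = -5253 + \frac{1}{2} \cdot \frac{1}{88} = -5253 + \frac{1}{176} = - \frac{924527}{176}$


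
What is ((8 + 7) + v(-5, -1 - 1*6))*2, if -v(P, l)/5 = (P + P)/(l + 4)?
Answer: -10/3 ≈ -3.3333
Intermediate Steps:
v(P, l) = -10*P/(4 + l) (v(P, l) = -5*(P + P)/(l + 4) = -5*2*P/(4 + l) = -10*P/(4 + l))
((8 + 7) + v(-5, -1 - 1*6))*2 = ((8 + 7) - 10*(-5)/(4 + (-1 - 1*6)))*2 = (15 - 10*(-5)/(4 + (-1 - 6)))*2 = (15 - 10*(-5)/(4 - 7))*2 = (15 - 10*(-5)/(-3))*2 = (15 - 10*(-5)*(-1/3))*2 = (15 - 50/3)*2 = -5/3*2 = -10/3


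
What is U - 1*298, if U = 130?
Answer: -168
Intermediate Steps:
U - 1*298 = 130 - 1*298 = 130 - 298 = -168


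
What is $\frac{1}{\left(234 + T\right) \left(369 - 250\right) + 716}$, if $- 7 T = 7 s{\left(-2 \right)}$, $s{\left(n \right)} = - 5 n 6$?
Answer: $\frac{1}{21422} \approx 4.6681 \cdot 10^{-5}$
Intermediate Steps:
$s{\left(n \right)} = - 30 n$
$T = -60$ ($T = - \frac{7 \left(\left(-30\right) \left(-2\right)\right)}{7} = - \frac{7 \cdot 60}{7} = \left(- \frac{1}{7}\right) 420 = -60$)
$\frac{1}{\left(234 + T\right) \left(369 - 250\right) + 716} = \frac{1}{\left(234 - 60\right) \left(369 - 250\right) + 716} = \frac{1}{174 \cdot 119 + 716} = \frac{1}{20706 + 716} = \frac{1}{21422}$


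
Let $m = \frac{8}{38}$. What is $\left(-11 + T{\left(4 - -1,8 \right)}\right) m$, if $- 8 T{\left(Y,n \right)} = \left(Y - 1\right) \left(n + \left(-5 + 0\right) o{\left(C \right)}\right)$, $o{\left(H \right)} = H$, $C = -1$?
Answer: $- \frac{70}{19} \approx -3.6842$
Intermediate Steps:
$m = \frac{4}{19}$ ($m = 8 \cdot \frac{1}{38} = \frac{4}{19} \approx 0.21053$)
$T{\left(Y,n \right)} = - \frac{\left(-1 + Y\right) \left(5 + n\right)}{8}$ ($T{\left(Y,n \right)} = - \frac{\left(Y - 1\right) \left(n + \left(-5 + 0\right) \left(-1\right)\right)}{8} = - \frac{\left(-1 + Y\right) \left(n - -5\right)}{8} = - \frac{\left(-1 + Y\right) \left(n + 5\right)}{8} = - \frac{\left(-1 + Y\right) \left(5 + n\right)}{8}$)
$\left(-11 + T{\left(4 - -1,8 \right)}\right) m = \left(-11 + \left(\frac{5}{8} - \frac{5 \left(4 - -1\right)}{8} + \frac{1}{8} \cdot 8 - \frac{1}{8} \left(4 - -1\right) 8\right)\right) \frac{4}{19} = \left(-11 + \left(\frac{5}{8} - \frac{5 \left(4 + 1\right)}{8} + 1 - \frac{1}{8} \left(4 + 1\right) 8\right)\right) \frac{4}{19} = \left(-11 + \left(\frac{5}{8} - \frac{25}{8} + 1 - \frac{5}{8} \cdot 8\right)\right) \frac{4}{19} = \left(-11 + \left(\frac{5}{8} - \frac{25}{8} + 1 - 5\right)\right) \frac{4}{19} = \left(-11 - \frac{13}{2}\right) \frac{4}{19} = \left(- \frac{35}{2}\right) \frac{4}{19} = - \frac{70}{19}$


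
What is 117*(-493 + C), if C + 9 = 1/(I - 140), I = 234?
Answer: -5520879/94 ≈ -58733.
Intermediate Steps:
C = -845/94 (C = -9 + 1/(234 - 140) = -9 + 1/94 = -845/94 ≈ -8.9894)
117*(-493 + C) = 117*(-493 - 845/94) = 117*(-47187/94) = -5520879/94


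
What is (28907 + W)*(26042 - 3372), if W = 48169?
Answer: 1747312920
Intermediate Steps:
(28907 + W)*(26042 - 3372) = (28907 + 48169)*(26042 - 3372) = 77076*22670 = 1747312920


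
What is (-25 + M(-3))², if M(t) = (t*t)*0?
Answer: 625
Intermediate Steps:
M(t) = 0 (M(t) = t²*0 = 0)
(-25 + M(-3))² = (-25 + 0)² = (-25)² = 625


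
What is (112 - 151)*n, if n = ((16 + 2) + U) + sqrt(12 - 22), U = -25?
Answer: 273 - 39*I*sqrt(10) ≈ 273.0 - 123.33*I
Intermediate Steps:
n = -7 + I*sqrt(10) (n = ((16 + 2) - 25) + sqrt(12 - 22) = (18 - 25) + sqrt(-10) = -7 + I*sqrt(10) ≈ -7.0 + 3.1623*I)
(112 - 151)*n = (112 - 151)*(-7 + I*sqrt(10)) = -39*(-7 + I*sqrt(10)) = 273 - 39*I*sqrt(10)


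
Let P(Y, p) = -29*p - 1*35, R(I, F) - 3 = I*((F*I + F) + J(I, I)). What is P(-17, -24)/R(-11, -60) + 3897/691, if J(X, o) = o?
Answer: 24780221/4474916 ≈ 5.5376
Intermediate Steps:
R(I, F) = 3 + I*(F + I + F*I) (R(I, F) = 3 + I*((F*I + F) + I) = 3 + I*((F + F*I) + I) = 3 + I*(F + I + F*I))
P(Y, p) = -35 - 29*p (P(Y, p) = -29*p - 35 = -35 - 29*p)
P(-17, -24)/R(-11, -60) + 3897/691 = (-35 - 29*(-24))/(3 + (-11)² - 60*(-11) - 60*(-11)²) + 3897/691 = (-35 + 696)/(3 + 121 + 660 - 60*121) + 3897*(1/691) = 661/(3 + 121 + 660 - 7260) + 3897/691 = 661/(-6476) + 3897/691 = 661*(-1/6476) + 3897/691 = -661/6476 + 3897/691 = 24780221/4474916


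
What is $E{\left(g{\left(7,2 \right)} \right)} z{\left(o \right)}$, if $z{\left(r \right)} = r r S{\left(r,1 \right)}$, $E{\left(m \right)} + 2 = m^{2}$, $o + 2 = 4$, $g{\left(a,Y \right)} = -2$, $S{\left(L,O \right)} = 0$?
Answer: $0$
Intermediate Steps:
$o = 2$ ($o = -2 + 4 = 2$)
$E{\left(m \right)} = -2 + m^{2}$
$z{\left(r \right)} = 0$ ($z{\left(r \right)} = r r 0 = r^{2} \cdot 0 = 0$)
$E{\left(g{\left(7,2 \right)} \right)} z{\left(o \right)} = \left(-2 + \left(-2\right)^{2}\right) 0 = \left(-2 + 4\right) 0 = 2 \cdot 0 = 0$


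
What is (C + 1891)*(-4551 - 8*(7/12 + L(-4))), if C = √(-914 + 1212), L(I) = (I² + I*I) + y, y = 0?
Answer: -27296585/3 - 14435*√298/3 ≈ -9.1819e+6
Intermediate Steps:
L(I) = 2*I² (L(I) = (I² + I*I) + 0 = (I² + I²) + 0 = 2*I² + 0 = 2*I²)
C = √298 ≈ 17.263
(C + 1891)*(-4551 - 8*(7/12 + L(-4))) = (√298 + 1891)*(-4551 - 8*(7/12 + 2*(-4)²)) = (1891 + √298)*(-4551 - 8*(7*(1/12) + 2*16)) = (1891 + √298)*(-4551 - 8*(7/12 + 32)) = (1891 + √298)*(-4551 - 8*391/12) = (1891 + √298)*(-4551 - 782/3) = (1891 + √298)*(-14435/3) = -27296585/3 - 14435*√298/3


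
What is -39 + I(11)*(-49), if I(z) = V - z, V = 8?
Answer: 108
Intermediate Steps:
I(z) = 8 - z
-39 + I(11)*(-49) = -39 + (8 - 1*11)*(-49) = -39 + (8 - 11)*(-49) = -39 - 3*(-49) = -39 + 147 = 108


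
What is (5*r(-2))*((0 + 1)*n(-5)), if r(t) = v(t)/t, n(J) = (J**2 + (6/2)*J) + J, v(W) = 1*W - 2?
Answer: 50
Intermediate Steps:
v(W) = -2 + W (v(W) = W - 2 = -2 + W)
n(J) = J**2 + 4*J (n(J) = (J**2 + (6*(1/2))*J) + J = (J**2 + 3*J) + J = J**2 + 4*J)
r(t) = (-2 + t)/t
(5*r(-2))*((0 + 1)*n(-5)) = (5*((-2 - 2)/(-2)))*((0 + 1)*(-5*(4 - 5))) = (5*(-1/2*(-4)))*(1*(-5*(-1))) = (5*2)*(1*5) = 10*5 = 50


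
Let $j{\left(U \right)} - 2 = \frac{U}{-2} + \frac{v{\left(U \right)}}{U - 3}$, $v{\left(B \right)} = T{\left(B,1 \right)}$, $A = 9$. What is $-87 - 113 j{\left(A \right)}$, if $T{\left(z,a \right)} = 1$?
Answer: $\frac{530}{3} \approx 176.67$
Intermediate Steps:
$v{\left(B \right)} = 1$
$j{\left(U \right)} = 2 + \frac{1}{-3 + U} - \frac{U}{2}$ ($j{\left(U \right)} = 2 + \left(\frac{U}{-2} + 1 \frac{1}{U - 3}\right) = 2 + \left(U \left(- \frac{1}{2}\right) + 1 \frac{1}{-3 + U}\right) = 2 - \left(\frac{U}{2} - \frac{1}{-3 + U}\right) = 2 + \frac{1}{-3 + U} - \frac{U}{2}$)
$-87 - 113 j{\left(A \right)} = -87 - 113 \frac{-10 - 9^{2} + 7 \cdot 9}{2 \left(-3 + 9\right)} = -87 - 113 \frac{-10 - 81 + 63}{2 \cdot 6} = -87 - 113 \cdot \frac{1}{2} \cdot \frac{1}{6} \left(-10 - 81 + 63\right) = -87 - 113 \cdot \frac{1}{2} \cdot \frac{1}{6} \left(-28\right) = -87 - - \frac{791}{3} = -87 + \frac{791}{3} = \frac{530}{3}$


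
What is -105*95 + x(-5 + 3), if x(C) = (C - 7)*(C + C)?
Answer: -9939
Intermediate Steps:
x(C) = 2*C*(-7 + C) (x(C) = (-7 + C)*(2*C) = 2*C*(-7 + C))
-105*95 + x(-5 + 3) = -105*95 + 2*(-5 + 3)*(-7 + (-5 + 3)) = -9975 + 2*(-2)*(-7 - 2) = -9975 + 2*(-2)*(-9) = -9975 + 36 = -9939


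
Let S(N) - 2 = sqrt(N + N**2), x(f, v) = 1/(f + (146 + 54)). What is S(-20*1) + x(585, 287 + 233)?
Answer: 1571/785 + 2*sqrt(95) ≈ 21.495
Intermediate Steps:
x(f, v) = 1/(200 + f) (x(f, v) = 1/(f + 200) = 1/(200 + f))
S(N) = 2 + sqrt(N + N**2)
S(-20*1) + x(585, 287 + 233) = (2 + sqrt((-20*1)*(1 - 20*1))) + 1/(200 + 585) = (2 + sqrt(-20*(1 - 20))) + 1/785 = (2 + sqrt(-20*(-19))) + 1/785 = (2 + sqrt(380)) + 1/785 = (2 + 2*sqrt(95)) + 1/785 = 1571/785 + 2*sqrt(95)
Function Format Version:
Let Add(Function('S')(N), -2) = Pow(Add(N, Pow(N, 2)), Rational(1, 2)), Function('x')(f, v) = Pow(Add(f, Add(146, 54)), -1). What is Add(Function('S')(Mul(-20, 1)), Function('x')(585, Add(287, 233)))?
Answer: Add(Rational(1571, 785), Mul(2, Pow(95, Rational(1, 2)))) ≈ 21.495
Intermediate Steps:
Function('x')(f, v) = Pow(Add(200, f), -1) (Function('x')(f, v) = Pow(Add(f, 200), -1) = Pow(Add(200, f), -1))
Function('S')(N) = Add(2, Pow(Add(N, Pow(N, 2)), Rational(1, 2)))
Add(Function('S')(Mul(-20, 1)), Function('x')(585, Add(287, 233))) = Add(Add(2, Pow(Mul(Mul(-20, 1), Add(1, Mul(-20, 1))), Rational(1, 2))), Pow(Add(200, 585), -1)) = Add(Add(2, Pow(Mul(-20, Add(1, -20)), Rational(1, 2))), Pow(785, -1)) = Add(Add(2, Pow(Mul(-20, -19), Rational(1, 2))), Rational(1, 785)) = Add(Add(2, Pow(380, Rational(1, 2))), Rational(1, 785)) = Add(Add(2, Mul(2, Pow(95, Rational(1, 2)))), Rational(1, 785)) = Add(Rational(1571, 785), Mul(2, Pow(95, Rational(1, 2))))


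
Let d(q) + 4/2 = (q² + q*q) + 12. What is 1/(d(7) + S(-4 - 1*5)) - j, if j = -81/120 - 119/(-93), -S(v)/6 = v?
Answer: -60103/100440 ≈ -0.59840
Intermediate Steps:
S(v) = -6*v
d(q) = 10 + 2*q² (d(q) = -2 + ((q² + q*q) + 12) = -2 + ((q² + q²) + 12) = -2 + (2*q² + 12) = -2 + (12 + 2*q²) = 10 + 2*q²)
j = 2249/3720 (j = -81*1/120 - 119*(-1/93) = -27/40 + 119/93 = 2249/3720 ≈ 0.60457)
1/(d(7) + S(-4 - 1*5)) - j = 1/((10 + 2*7²) - 6*(-4 - 1*5)) - 1*2249/3720 = 1/((10 + 2*49) - 6*(-4 - 5)) - 2249/3720 = 1/((10 + 98) - 6*(-9)) - 2249/3720 = 1/(108 + 54) - 2249/3720 = 1/162 - 2249/3720 = -60103/100440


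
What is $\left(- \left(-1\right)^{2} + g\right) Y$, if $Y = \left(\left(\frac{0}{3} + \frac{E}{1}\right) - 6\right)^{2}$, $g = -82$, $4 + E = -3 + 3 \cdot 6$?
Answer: $-2075$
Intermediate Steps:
$E = 11$ ($E = -4 + \left(-3 + 3 \cdot 6\right) = -4 + \left(-3 + 18\right) = -4 + 15 = 11$)
$Y = 25$ ($Y = \left(\left(\frac{0}{3} + \frac{11}{1}\right) - 6\right)^{2} = \left(\left(0 \cdot \frac{1}{3} + 11 \cdot 1\right) - 6\right)^{2} = \left(\left(0 + 11\right) - 6\right)^{2} = \left(11 - 6\right)^{2} = 5^{2} = 25$)
$\left(- \left(-1\right)^{2} + g\right) Y = \left(- \left(-1\right)^{2} - 82\right) 25 = \left(\left(-1\right) 1 - 82\right) 25 = \left(-1 - 82\right) 25 = \left(-83\right) 25 = -2075$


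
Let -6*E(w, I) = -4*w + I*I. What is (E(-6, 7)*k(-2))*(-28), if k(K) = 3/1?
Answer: 1022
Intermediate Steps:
E(w, I) = -I**2/6 + 2*w/3 (E(w, I) = -(-4*w + I*I)/6 = -(-4*w + I**2)/6 = -(I**2 - 4*w)/6 = -I**2/6 + 2*w/3)
k(K) = 3 (k(K) = 3*1 = 3)
(E(-6, 7)*k(-2))*(-28) = ((-1/6*7**2 + (2/3)*(-6))*3)*(-28) = ((-1/6*49 - 4)*3)*(-28) = ((-49/6 - 4)*3)*(-28) = -73/6*3*(-28) = -73/2*(-28) = 1022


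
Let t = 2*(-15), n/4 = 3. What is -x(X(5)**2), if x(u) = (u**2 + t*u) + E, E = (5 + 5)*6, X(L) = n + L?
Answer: -74911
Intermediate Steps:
n = 12 (n = 4*3 = 12)
X(L) = 12 + L
t = -30
E = 60 (E = 10*6 = 60)
x(u) = 60 + u**2 - 30*u (x(u) = (u**2 - 30*u) + 60 = 60 + u**2 - 30*u)
-x(X(5)**2) = -(60 + ((12 + 5)**2)**2 - 30*(12 + 5)**2) = -(60 + (17**2)**2 - 30*17**2) = -(60 + 289**2 - 30*289) = -(60 + 83521 - 8670) = -1*74911 = -74911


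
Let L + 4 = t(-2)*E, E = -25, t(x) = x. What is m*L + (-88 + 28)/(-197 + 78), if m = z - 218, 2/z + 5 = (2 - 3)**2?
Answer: -1196009/119 ≈ -10051.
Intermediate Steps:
z = -1/2 (z = 2/(-5 + (2 - 3)**2) = 2/(-5 + (-1)**2) = 2/(-5 + 1) = 2/(-4) = 2*(-1/4) = -1/2 ≈ -0.50000)
m = -437/2 (m = -1/2 - 218 = -437/2 ≈ -218.50)
L = 46 (L = -4 - 2*(-25) = -4 + 50 = 46)
m*L + (-88 + 28)/(-197 + 78) = -437/2*46 + (-88 + 28)/(-197 + 78) = -10051 - 60/(-119) = -10051 - 60*(-1/119) = -10051 + 60/119 = -1196009/119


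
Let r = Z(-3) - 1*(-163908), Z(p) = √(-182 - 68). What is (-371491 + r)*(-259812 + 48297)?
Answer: 43906918245 - 1057575*I*√10 ≈ 4.3907e+10 - 3.3443e+6*I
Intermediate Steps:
Z(p) = 5*I*√10 (Z(p) = √(-250) = 5*I*√10)
r = 163908 + 5*I*√10 (r = 5*I*√10 - 1*(-163908) = 5*I*√10 + 163908 = 163908 + 5*I*√10 ≈ 1.6391e+5 + 15.811*I)
(-371491 + r)*(-259812 + 48297) = (-371491 + (163908 + 5*I*√10))*(-259812 + 48297) = (-207583 + 5*I*√10)*(-211515) = 43906918245 - 1057575*I*√10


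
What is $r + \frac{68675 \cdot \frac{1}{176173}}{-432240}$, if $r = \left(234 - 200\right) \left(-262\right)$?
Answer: $- \frac{135667089627367}{15229803504} \approx -8908.0$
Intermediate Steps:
$r = -8908$ ($r = 34 \left(-262\right) = -8908$)
$r + \frac{68675 \cdot \frac{1}{176173}}{-432240} = -8908 + \frac{68675 \cdot \frac{1}{176173}}{-432240} = -8908 + 68675 \cdot \frac{1}{176173} \left(- \frac{1}{432240}\right) = -8908 + \frac{68675}{176173} \left(- \frac{1}{432240}\right) = -8908 - \frac{13735}{15229803504} = - \frac{135667089627367}{15229803504}$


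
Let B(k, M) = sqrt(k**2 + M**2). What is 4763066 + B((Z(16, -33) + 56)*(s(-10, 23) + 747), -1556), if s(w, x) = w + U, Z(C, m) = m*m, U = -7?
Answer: 4763066 + 2*sqrt(174661910909) ≈ 5.5989e+6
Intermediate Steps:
Z(C, m) = m**2
s(w, x) = -7 + w (s(w, x) = w - 7 = -7 + w)
B(k, M) = sqrt(M**2 + k**2)
4763066 + B((Z(16, -33) + 56)*(s(-10, 23) + 747), -1556) = 4763066 + sqrt((-1556)**2 + (((-33)**2 + 56)*((-7 - 10) + 747))**2) = 4763066 + sqrt(2421136 + ((1089 + 56)*(-17 + 747))**2) = 4763066 + sqrt(2421136 + (1145*730)**2) = 4763066 + sqrt(2421136 + 835850**2) = 4763066 + sqrt(2421136 + 698645222500) = 4763066 + sqrt(698647643636) = 4763066 + 2*sqrt(174661910909)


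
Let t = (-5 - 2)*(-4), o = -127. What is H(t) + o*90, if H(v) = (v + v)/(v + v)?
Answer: -11429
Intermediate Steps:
t = 28 (t = -7*(-4) = 28)
H(v) = 1 (H(v) = (2*v)/((2*v)) = (2*v)*(1/(2*v)) = 1)
H(t) + o*90 = 1 - 127*90 = 1 - 11430 = -11429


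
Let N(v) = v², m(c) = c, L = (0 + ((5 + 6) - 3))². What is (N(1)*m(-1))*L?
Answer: -64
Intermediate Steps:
L = 64 (L = (0 + (11 - 3))² = (0 + 8)² = 8² = 64)
(N(1)*m(-1))*L = (1²*(-1))*64 = (1*(-1))*64 = -1*64 = -64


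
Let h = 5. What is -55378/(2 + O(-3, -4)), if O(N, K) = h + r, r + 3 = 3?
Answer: -55378/7 ≈ -7911.1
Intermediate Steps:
r = 0 (r = -3 + 3 = 0)
O(N, K) = 5 (O(N, K) = 5 + 0 = 5)
-55378/(2 + O(-3, -4)) = -55378/(2 + 5) = -55378/7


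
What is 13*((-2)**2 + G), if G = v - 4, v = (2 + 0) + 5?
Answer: 91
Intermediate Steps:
v = 7 (v = 2 + 5 = 7)
G = 3 (G = 7 - 4 = 3)
13*((-2)**2 + G) = 13*((-2)**2 + 3) = 13*(4 + 3) = 13*7 = 91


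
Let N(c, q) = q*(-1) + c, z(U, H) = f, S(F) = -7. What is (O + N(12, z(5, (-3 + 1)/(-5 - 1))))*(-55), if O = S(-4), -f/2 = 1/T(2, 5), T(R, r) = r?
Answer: -297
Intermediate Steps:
f = -2/5 ≈ -0.40000
O = -7
z(U, H) = -2/5
N(c, q) = c - q (N(c, q) = -q + c = c - q)
(O + N(12, z(5, (-3 + 1)/(-5 - 1))))*(-55) = (-7 + (12 - 1*(-2/5)))*(-55) = (-7 + (12 + 2/5))*(-55) = (-7 + 62/5)*(-55) = (27/5)*(-55) = -297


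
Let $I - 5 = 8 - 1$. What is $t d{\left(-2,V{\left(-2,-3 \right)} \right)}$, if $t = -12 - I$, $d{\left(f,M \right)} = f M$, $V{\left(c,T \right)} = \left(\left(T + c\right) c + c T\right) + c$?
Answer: $672$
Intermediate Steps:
$I = 12$ ($I = 5 + \left(8 - 1\right) = 5 + 7 = 12$)
$V{\left(c,T \right)} = c + T c + c \left(T + c\right)$ ($V{\left(c,T \right)} = \left(c \left(T + c\right) + T c\right) + c = \left(T c + c \left(T + c\right)\right) + c = c + T c + c \left(T + c\right)$)
$d{\left(f,M \right)} = M f$
$t = -24$ ($t = -12 - 12 = -24$)
$t d{\left(-2,V{\left(-2,-3 \right)} \right)} = - 24 - 2 \left(1 - 2 + 2 \left(-3\right)\right) \left(-2\right) = - 24 - 2 \left(1 - 2 - 6\right) \left(-2\right) = - 24 \left(-2\right) \left(-7\right) \left(-2\right) = - 24 \cdot 14 \left(-2\right) = \left(-24\right) \left(-28\right) = 672$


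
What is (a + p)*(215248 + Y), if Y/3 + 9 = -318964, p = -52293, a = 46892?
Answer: 4005765071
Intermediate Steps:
Y = -956919 (Y = -27 + 3*(-318964) = -27 - 956892 = -956919)
(a + p)*(215248 + Y) = (46892 - 52293)*(215248 - 956919) = -5401*(-741671) = 4005765071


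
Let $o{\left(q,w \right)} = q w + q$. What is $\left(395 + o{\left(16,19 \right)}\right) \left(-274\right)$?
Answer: $-195910$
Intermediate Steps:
$o{\left(q,w \right)} = q + q w$
$\left(395 + o{\left(16,19 \right)}\right) \left(-274\right) = \left(395 + 16 \left(1 + 19\right)\right) \left(-274\right) = \left(395 + 16 \cdot 20\right) \left(-274\right) = \left(395 + 320\right) \left(-274\right) = 715 \left(-274\right) = -195910$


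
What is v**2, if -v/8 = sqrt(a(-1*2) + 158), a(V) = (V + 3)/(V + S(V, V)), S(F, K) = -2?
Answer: 10096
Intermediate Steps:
a(V) = (3 + V)/(-2 + V) (a(V) = (V + 3)/(V - 2) = (3 + V)/(-2 + V))
v = -4*sqrt(631) (v = -8*sqrt((3 - 1*2)/(-2 - 1*2) + 158) = -8*sqrt((3 - 2)/(-2 - 2) + 158) = -8*sqrt(1/(-4) + 158) = -8*sqrt(-1/4*1 + 158) = -8*sqrt(-1/4 + 158) = -4*sqrt(631) ≈ -100.48)
v**2 = (-4*sqrt(631))**2 = 10096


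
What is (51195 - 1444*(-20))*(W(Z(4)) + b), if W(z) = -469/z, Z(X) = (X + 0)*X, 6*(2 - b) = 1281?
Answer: -308528975/16 ≈ -1.9283e+7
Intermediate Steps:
b = -423/2 (b = 2 - ⅙*1281 = 2 - 427/2 = -423/2 ≈ -211.50)
Z(X) = X² (Z(X) = X*X = X²)
(51195 - 1444*(-20))*(W(Z(4)) + b) = (51195 - 1444*(-20))*(-469/(4²) - 423/2) = (51195 + 28880)*(-469/16 - 423/2) = 80075*(-469*1/16 - 423/2) = 80075*(-469/16 - 423/2) = 80075*(-3853/16) = -308528975/16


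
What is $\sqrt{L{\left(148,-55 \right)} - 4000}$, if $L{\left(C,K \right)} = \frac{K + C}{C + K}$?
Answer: $i \sqrt{3999} \approx 63.238 i$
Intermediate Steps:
$L{\left(C,K \right)} = 1$ ($L{\left(C,K \right)} = \frac{C + K}{C + K} = 1$)
$\sqrt{L{\left(148,-55 \right)} - 4000} = \sqrt{1 - 4000} = \sqrt{-3999} = i \sqrt{3999}$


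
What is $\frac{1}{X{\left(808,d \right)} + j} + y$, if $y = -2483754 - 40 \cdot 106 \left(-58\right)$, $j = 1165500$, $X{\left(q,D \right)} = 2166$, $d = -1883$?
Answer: $- \frac{2613042675443}{1167666} \approx -2.2378 \cdot 10^{6}$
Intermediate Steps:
$y = -2237834$ ($y = -2483754 - 4240 \left(-58\right) = -2483754 - -245920 = -2483754 + 245920 = -2237834$)
$\frac{1}{X{\left(808,d \right)} + j} + y = \frac{1}{2166 + 1165500} - 2237834 = \frac{1}{1167666} - 2237834 = - \frac{2613042675443}{1167666}$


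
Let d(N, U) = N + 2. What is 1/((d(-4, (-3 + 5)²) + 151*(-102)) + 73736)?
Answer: 1/58332 ≈ 1.7143e-5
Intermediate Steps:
d(N, U) = 2 + N
1/((d(-4, (-3 + 5)²) + 151*(-102)) + 73736) = 1/(((2 - 4) + 151*(-102)) + 73736) = 1/((-2 - 15402) + 73736) = 1/(-15404 + 73736) = 1/58332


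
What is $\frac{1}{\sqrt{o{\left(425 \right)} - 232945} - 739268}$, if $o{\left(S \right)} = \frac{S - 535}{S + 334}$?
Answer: $- \frac{51009492}{37709701205071} - \frac{i \sqrt{1109051835}}{37709701205071} \approx -1.3527 \cdot 10^{-6} - 8.8313 \cdot 10^{-10} i$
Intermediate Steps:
$o{\left(S \right)} = \frac{-535 + S}{334 + S}$
$\frac{1}{\sqrt{o{\left(425 \right)} - 232945} - 739268} = \frac{1}{\sqrt{\frac{-535 + 425}{334 + 425} - 232945} - 739268} = \frac{1}{\sqrt{\frac{1}{759} \left(-110\right) - 232945} - 739268} = \frac{1}{\sqrt{- \frac{10}{69} - 232945} - 739268} = \frac{1}{\sqrt{- \frac{16073215}{69}} - 739268} = \frac{1}{\frac{i \sqrt{1109051835}}{69} - 739268} = \frac{1}{-739268 + \frac{i \sqrt{1109051835}}{69}}$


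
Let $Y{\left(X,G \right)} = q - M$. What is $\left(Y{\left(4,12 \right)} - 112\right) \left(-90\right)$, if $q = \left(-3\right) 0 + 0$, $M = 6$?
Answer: $10620$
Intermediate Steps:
$q = 0$ ($q = 0 + 0 = 0$)
$Y{\left(X,G \right)} = -6$ ($Y{\left(X,G \right)} = 0 - 6 = -6$)
$\left(Y{\left(4,12 \right)} - 112\right) \left(-90\right) = \left(-6 - 112\right) \left(-90\right) = \left(-118\right) \left(-90\right) = 10620$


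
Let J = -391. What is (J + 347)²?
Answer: 1936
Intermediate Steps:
(J + 347)² = (-391 + 347)² = (-44)² = 1936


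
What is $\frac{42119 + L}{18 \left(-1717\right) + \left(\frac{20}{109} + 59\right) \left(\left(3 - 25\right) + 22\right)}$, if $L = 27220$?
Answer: $- \frac{23113}{10302} \approx -2.2435$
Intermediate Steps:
$\frac{42119 + L}{18 \left(-1717\right) + \left(\frac{20}{109} + 59\right) \left(\left(3 - 25\right) + 22\right)} = \frac{42119 + 27220}{18 \left(-1717\right) + \left(\frac{20}{109} + 59\right) \left(\left(3 - 25\right) + 22\right)} = \frac{69339}{-30906 + \left(20 \cdot \frac{1}{109} + 59\right) \left(-22 + 22\right)} = \frac{69339}{-30906 + \left(\frac{20}{109} + 59\right) 0} = \frac{69339}{-30906 + \frac{6451}{109} \cdot 0} = \frac{69339}{-30906 + 0} = \frac{69339}{-30906} = 69339 \left(- \frac{1}{30906}\right) = - \frac{23113}{10302}$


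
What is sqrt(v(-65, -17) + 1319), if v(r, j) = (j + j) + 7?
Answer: 2*sqrt(323) ≈ 35.944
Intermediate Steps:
v(r, j) = 7 + 2*j (v(r, j) = 2*j + 7 = 7 + 2*j)
sqrt(v(-65, -17) + 1319) = sqrt((7 + 2*(-17)) + 1319) = sqrt((7 - 34) + 1319) = sqrt(-27 + 1319) = sqrt(1292) = 2*sqrt(323)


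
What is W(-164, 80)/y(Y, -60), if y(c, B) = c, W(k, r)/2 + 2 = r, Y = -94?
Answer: -78/47 ≈ -1.6596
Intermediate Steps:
W(k, r) = -4 + 2*r
W(-164, 80)/y(Y, -60) = (-4 + 2*80)/(-94) = (-4 + 160)*(-1/94) = 156*(-1/94) = -78/47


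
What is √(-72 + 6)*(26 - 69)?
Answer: -43*I*√66 ≈ -349.33*I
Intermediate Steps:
√(-72 + 6)*(26 - 69) = √(-66)*(-43) = (I*√66)*(-43) = -43*I*√66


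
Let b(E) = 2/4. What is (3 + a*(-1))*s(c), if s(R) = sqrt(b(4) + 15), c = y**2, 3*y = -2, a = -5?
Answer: 4*sqrt(62) ≈ 31.496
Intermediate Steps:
b(E) = 1/2 (b(E) = 2*(1/4) = 1/2)
y = -2/3 (y = (1/3)*(-2) = -2/3 ≈ -0.66667)
c = 4/9 (c = (-2/3)**2 = 4/9 ≈ 0.44444)
s(R) = sqrt(62)/2 (s(R) = sqrt(1/2 + 15) = sqrt(31/2) = sqrt(62)/2)
(3 + a*(-1))*s(c) = (3 - 5*(-1))*(sqrt(62)/2) = (3 + 5)*(sqrt(62)/2) = 8*(sqrt(62)/2) = 4*sqrt(62)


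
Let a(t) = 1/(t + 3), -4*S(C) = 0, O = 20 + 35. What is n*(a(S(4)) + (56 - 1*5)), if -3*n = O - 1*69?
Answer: 2156/9 ≈ 239.56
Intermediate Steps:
O = 55
S(C) = 0 (S(C) = -¼*0 = 0)
n = 14/3 (n = -(55 - 1*69)/3 = -(55 - 69)/3 = -⅓*(-14) = 14/3 ≈ 4.6667)
a(t) = 1/(3 + t)
n*(a(S(4)) + (56 - 1*5)) = 14*(1/(3 + 0) + (56 - 1*5))/3 = 14*(1/3 + (56 - 5))/3 = 14*(⅓ + 51)/3 = (14/3)*(154/3) = 2156/9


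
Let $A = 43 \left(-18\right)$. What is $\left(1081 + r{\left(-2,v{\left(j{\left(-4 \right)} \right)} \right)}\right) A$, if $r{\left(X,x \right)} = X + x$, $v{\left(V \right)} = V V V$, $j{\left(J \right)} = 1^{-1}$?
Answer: $-835920$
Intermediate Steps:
$A = -774$
$j{\left(J \right)} = 1$
$v{\left(V \right)} = V^{3}$ ($v{\left(V \right)} = V^{2} V = V^{3}$)
$\left(1081 + r{\left(-2,v{\left(j{\left(-4 \right)} \right)} \right)}\right) A = \left(1081 - \left(2 - 1^{3}\right)\right) \left(-774\right) = \left(1081 + \left(-2 + 1\right)\right) \left(-774\right) = \left(1081 - 1\right) \left(-774\right) = 1080 \left(-774\right) = -835920$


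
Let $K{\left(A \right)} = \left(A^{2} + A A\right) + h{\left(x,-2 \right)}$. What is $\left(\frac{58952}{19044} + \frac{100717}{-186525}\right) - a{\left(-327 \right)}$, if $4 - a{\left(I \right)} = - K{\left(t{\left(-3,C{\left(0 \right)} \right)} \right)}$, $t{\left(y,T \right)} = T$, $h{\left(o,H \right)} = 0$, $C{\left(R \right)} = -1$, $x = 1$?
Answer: $- \frac{339864593}{98671725} \approx -3.4444$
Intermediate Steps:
$K{\left(A \right)} = 2 A^{2}$ ($K{\left(A \right)} = \left(A^{2} + A A\right) + 0 = \left(A^{2} + A^{2}\right) + 0 = 2 A^{2} + 0 = 2 A^{2}$)
$a{\left(I \right)} = 6$ ($a{\left(I \right)} = 4 - - 2 \left(-1\right)^{2} = 4 - - 2 \cdot 1 = 4 - \left(-1\right) 2 = 4 - -2 = 4 + 2 = 6$)
$\left(\frac{58952}{19044} + \frac{100717}{-186525}\right) - a{\left(-327 \right)} = \left(\frac{58952}{19044} + \frac{100717}{-186525}\right) - 6 = \left(58952 \cdot \frac{1}{19044} + 100717 \left(- \frac{1}{186525}\right)\right) - 6 = \left(\frac{14738}{4761} - \frac{100717}{186525}\right) - 6 = \frac{252165757}{98671725} - 6 = - \frac{339864593}{98671725}$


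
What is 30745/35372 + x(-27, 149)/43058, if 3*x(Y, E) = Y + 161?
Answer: 1988097239/2284571364 ≈ 0.87023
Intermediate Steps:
x(Y, E) = 161/3 + Y/3 (x(Y, E) = (Y + 161)/3 = (161 + Y)/3 = 161/3 + Y/3)
30745/35372 + x(-27, 149)/43058 = 30745/35372 + (161/3 + (⅓)*(-27))/43058 = 30745*(1/35372) + (161/3 - 9)*(1/43058) = 30745/35372 + (134/3)*(1/43058) = 30745/35372 + 67/64587 = 1988097239/2284571364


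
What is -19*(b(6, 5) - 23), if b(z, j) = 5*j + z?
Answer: -152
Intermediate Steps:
b(z, j) = z + 5*j
-19*(b(6, 5) - 23) = -19*((6 + 5*5) - 23) = -19*((6 + 25) - 23) = -19*(31 - 23) = -19*8 = -152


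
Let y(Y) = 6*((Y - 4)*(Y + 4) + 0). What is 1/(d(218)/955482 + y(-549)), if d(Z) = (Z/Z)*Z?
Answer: 477741/863903827819 ≈ 5.5300e-7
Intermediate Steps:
d(Z) = Z (d(Z) = 1*Z = Z)
y(Y) = 6*(-4 + Y)*(4 + Y) (y(Y) = 6*((-4 + Y)*(4 + Y) + 0) = 6*((-4 + Y)*(4 + Y)) = 6*(-4 + Y)*(4 + Y))
1/(d(218)/955482 + y(-549)) = 1/(218/955482 + (-96 + 6*(-549)²)) = 1/(218*(1/955482) + (-96 + 6*301401)) = 1/(109/477741 + (-96 + 1808406)) = 1/(109/477741 + 1808310) = 1/(863903827819/477741) = 477741/863903827819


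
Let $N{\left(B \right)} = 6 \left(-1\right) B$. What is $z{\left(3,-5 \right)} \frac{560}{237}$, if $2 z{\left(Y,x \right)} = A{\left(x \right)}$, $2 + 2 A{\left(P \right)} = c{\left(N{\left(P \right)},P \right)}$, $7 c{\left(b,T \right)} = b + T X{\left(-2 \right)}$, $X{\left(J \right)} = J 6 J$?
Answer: $- \frac{2080}{237} \approx -8.7764$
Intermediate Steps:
$X{\left(J \right)} = 6 J^{2}$ ($X{\left(J \right)} = 6 J J = 6 J^{2}$)
$N{\left(B \right)} = - 6 B$
$c{\left(b,T \right)} = \frac{b}{7} + \frac{24 T}{7}$ ($c{\left(b,T \right)} = \frac{b + T 6 \left(-2\right)^{2}}{7} = \frac{b + T 6 \cdot 4}{7} = \frac{b + T 24}{7} = \frac{b + 24 T}{7} = \frac{b}{7} + \frac{24 T}{7}$)
$A{\left(P \right)} = -1 + \frac{9 P}{7}$ ($A{\left(P \right)} = -1 + \frac{\frac{\left(-6\right) P}{7} + \frac{24 P}{7}}{2} = -1 + \frac{- \frac{6 P}{7} + \frac{24 P}{7}}{2} = -1 + \frac{\frac{18}{7} P}{2} = -1 + \frac{9 P}{7}$)
$z{\left(Y,x \right)} = - \frac{1}{2} + \frac{9 x}{14}$ ($z{\left(Y,x \right)} = \frac{-1 + \frac{9 x}{7}}{2} = - \frac{1}{2} + \frac{9 x}{14}$)
$z{\left(3,-5 \right)} \frac{560}{237} = \left(- \frac{1}{2} + \frac{9}{14} \left(-5\right)\right) \frac{560}{237} = \left(- \frac{1}{2} - \frac{45}{14}\right) 560 \cdot \frac{1}{237} = \left(- \frac{26}{7}\right) \frac{560}{237} = - \frac{2080}{237}$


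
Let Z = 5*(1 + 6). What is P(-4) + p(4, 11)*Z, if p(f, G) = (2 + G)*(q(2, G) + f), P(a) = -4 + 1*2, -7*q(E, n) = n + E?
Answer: 973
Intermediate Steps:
Z = 35 (Z = 5*7 = 35)
q(E, n) = -E/7 - n/7 (q(E, n) = -(n + E)/7 = -(E + n)/7 = -E/7 - n/7)
P(a) = -2 (P(a) = -4 + 2 = -2)
p(f, G) = (2 + G)*(-2/7 + f - G/7) (p(f, G) = (2 + G)*((-1/7*2 - G/7) + f) = (2 + G)*((-2/7 - G/7) + f) = (2 + G)*(-2/7 + f - G/7))
P(-4) + p(4, 11)*Z = -2 + (-4/7 + 2*4 - 4/7*11 - 1/7*11**2 + 11*4)*35 = -2 + (-4/7 + 8 - 44/7 - 1/7*121 + 44)*35 = -2 + (-4/7 + 8 - 44/7 - 121/7 + 44)*35 = -2 + (195/7)*35 = -2 + 975 = 973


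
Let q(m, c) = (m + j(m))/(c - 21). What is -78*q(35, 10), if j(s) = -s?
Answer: 0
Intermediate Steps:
q(m, c) = 0 (q(m, c) = (m - m)/(c - 21) = 0/(-21 + c) = 0)
-78*q(35, 10) = -78*0 = 0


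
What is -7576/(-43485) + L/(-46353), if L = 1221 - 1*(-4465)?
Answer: 34638206/671886735 ≈ 0.051554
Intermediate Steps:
L = 5686 (L = 1221 + 4465 = 5686)
-7576/(-43485) + L/(-46353) = -7576/(-43485) + 5686/(-46353) = -7576*(-1/43485) + 5686*(-1/46353) = 7576/43485 - 5686/46353 = 34638206/671886735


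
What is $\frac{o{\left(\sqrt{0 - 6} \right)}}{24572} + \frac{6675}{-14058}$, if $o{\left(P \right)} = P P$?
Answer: $- \frac{6837602}{14393049} \approx -0.47506$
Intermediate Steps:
$o{\left(P \right)} = P^{2}$
$\frac{o{\left(\sqrt{0 - 6} \right)}}{24572} + \frac{6675}{-14058} = \frac{\left(\sqrt{0 - 6}\right)^{2}}{24572} + \frac{6675}{-14058} = \left(\sqrt{-6}\right)^{2} \cdot \frac{1}{24572} + 6675 \left(- \frac{1}{14058}\right) = \left(i \sqrt{6}\right)^{2} \cdot \frac{1}{24572} - \frac{2225}{4686} = \left(-6\right) \frac{1}{24572} - \frac{2225}{4686} = - \frac{3}{12286} - \frac{2225}{4686} = - \frac{6837602}{14393049}$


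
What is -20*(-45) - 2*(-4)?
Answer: 908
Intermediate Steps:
-20*(-45) - 2*(-4) = 900 + 8 = 908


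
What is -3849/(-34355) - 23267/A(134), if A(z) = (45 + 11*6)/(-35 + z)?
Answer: -26378004492/1271135 ≈ -20752.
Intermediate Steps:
A(z) = 111/(-35 + z) (A(z) = (45 + 66)/(-35 + z) = 111/(-35 + z))
-3849/(-34355) - 23267/A(134) = -3849/(-34355) - 23267/(111/(-35 + 134)) = -3849*(-1/34355) - 23267/(111/99) = 3849/34355 - 23267/(111*(1/99)) = 3849/34355 - 23267/37/33 = 3849/34355 - 23267*33/37 = 3849/34355 - 767811/37 = -26378004492/1271135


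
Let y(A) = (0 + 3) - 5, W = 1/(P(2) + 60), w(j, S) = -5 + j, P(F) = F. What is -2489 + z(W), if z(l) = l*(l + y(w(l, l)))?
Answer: -9567839/3844 ≈ -2489.0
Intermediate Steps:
W = 1/62 (W = 1/(2 + 60) = 1/62 ≈ 0.016129)
y(A) = -2 (y(A) = 3 - 5 = -2)
z(l) = l*(-2 + l) (z(l) = l*(l - 2) = l*(-2 + l))
-2489 + z(W) = -2489 + (-2 + 1/62)/62 = -2489 + (1/62)*(-123/62) = -2489 - 123/3844 = -9567839/3844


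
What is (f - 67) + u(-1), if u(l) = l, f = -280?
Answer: -348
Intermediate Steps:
(f - 67) + u(-1) = (-280 - 67) - 1 = -347 - 1 = -348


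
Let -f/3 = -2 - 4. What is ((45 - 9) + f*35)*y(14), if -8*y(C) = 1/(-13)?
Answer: 333/52 ≈ 6.4038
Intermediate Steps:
f = 18 (f = -3*(-2 - 4) = -3*(-6) = 18)
y(C) = 1/104 (y(C) = -⅛/(-13) = -⅛*(-1/13) = 1/104)
((45 - 9) + f*35)*y(14) = ((45 - 9) + 18*35)*(1/104) = (36 + 630)*(1/104) = 666*(1/104) = 333/52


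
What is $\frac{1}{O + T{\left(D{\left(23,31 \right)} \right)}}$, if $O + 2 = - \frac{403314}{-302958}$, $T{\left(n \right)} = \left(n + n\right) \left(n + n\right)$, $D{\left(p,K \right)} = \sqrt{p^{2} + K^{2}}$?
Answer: $\frac{50493}{300904513} \approx 0.0001678$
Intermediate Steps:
$D{\left(p,K \right)} = \sqrt{K^{2} + p^{2}}$
$T{\left(n \right)} = 4 n^{2}$ ($T{\left(n \right)} = 2 n 2 n = 4 n^{2}$)
$O = - \frac{33767}{50493}$ ($O = -2 - \frac{403314}{-302958} = -2 - - \frac{67219}{50493} = -2 + \frac{67219}{50493} = - \frac{33767}{50493} \approx -0.66875$)
$\frac{1}{O + T{\left(D{\left(23,31 \right)} \right)}} = \frac{1}{- \frac{33767}{50493} + 4 \left(\sqrt{31^{2} + 23^{2}}\right)^{2}} = \frac{1}{- \frac{33767}{50493} + 4 \left(\sqrt{961 + 529}\right)^{2}} = \frac{1}{- \frac{33767}{50493} + 4 \left(\sqrt{1490}\right)^{2}} = \frac{1}{- \frac{33767}{50493} + 4 \cdot 1490} = \frac{1}{- \frac{33767}{50493} + 5960} = \frac{1}{\frac{300904513}{50493}} = \frac{50493}{300904513}$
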